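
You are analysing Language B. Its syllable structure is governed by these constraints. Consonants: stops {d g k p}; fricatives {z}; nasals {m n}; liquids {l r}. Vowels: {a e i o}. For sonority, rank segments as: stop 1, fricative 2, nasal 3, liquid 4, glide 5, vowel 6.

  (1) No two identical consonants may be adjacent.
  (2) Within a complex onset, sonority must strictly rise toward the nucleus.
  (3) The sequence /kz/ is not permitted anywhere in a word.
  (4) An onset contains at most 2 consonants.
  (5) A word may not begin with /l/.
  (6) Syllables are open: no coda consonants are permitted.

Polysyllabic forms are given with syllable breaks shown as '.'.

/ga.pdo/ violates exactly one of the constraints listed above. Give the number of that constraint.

2

/ga.pdo/: syllable 2 onset /pd/: /p/ (stop, 1) → /d/ (stop, 1) does not rise.
This is a violation of constraint 2: "Within a complex onset, sonority must strictly rise toward the nucleus."
The remaining constraints (1, 3, 4, 5, 6) are satisfied.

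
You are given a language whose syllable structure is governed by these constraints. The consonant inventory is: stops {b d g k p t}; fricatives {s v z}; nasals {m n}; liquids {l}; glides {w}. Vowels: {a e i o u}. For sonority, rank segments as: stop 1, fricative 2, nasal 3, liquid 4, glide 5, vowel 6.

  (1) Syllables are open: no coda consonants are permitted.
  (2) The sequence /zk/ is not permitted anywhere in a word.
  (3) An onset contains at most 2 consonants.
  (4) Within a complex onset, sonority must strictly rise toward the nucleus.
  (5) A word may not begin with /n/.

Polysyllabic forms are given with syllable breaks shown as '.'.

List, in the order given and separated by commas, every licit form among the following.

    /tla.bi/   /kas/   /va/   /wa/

/tla.bi/, /va/, /wa/

/tla.bi/ — σ1 onset /tl/ (1→4 rises), coda /∅/ ok; σ2 onset /b/, coda /∅/ ok → licit
/kas/ — violates constraint 1: syllable 1 coda /s/ has 1 consonant (> 0) → illicit
/va/ — σ1 onset /v/, coda /∅/ ok → licit
/wa/ — σ1 onset /w/, coda /∅/ ok → licit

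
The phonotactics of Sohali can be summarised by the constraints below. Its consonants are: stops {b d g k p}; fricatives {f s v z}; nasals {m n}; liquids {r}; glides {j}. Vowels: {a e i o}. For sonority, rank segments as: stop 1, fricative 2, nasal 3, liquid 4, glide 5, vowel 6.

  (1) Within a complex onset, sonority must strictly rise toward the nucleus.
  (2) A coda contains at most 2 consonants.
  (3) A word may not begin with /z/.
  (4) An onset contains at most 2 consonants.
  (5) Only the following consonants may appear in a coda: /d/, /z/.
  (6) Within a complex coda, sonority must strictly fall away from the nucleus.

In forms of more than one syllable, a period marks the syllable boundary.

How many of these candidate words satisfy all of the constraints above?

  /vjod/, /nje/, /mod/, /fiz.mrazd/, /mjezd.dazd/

5

/vjod/ — σ1 onset /vj/ (2→5 rises), coda /d/ ok → well-formed
/nje/ — σ1 onset /nj/ (3→5 rises), coda /∅/ ok → well-formed
/mod/ — σ1 onset /m/, coda /d/ ok → well-formed
/fiz.mrazd/ — σ1 onset /f/, coda /z/ ok; σ2 onset /mr/ (3→4 rises), coda /zd/ (2→1 falls) ok → well-formed
/mjezd.dazd/ — σ1 onset /mj/ (3→5 rises), coda /zd/ (2→1 falls) ok; σ2 onset /d/, coda /zd/ (2→1 falls) ok → well-formed
Well-formed: /vjod/, /nje/, /mod/, /fiz.mrazd/, /mjezd.dazd/ → 5.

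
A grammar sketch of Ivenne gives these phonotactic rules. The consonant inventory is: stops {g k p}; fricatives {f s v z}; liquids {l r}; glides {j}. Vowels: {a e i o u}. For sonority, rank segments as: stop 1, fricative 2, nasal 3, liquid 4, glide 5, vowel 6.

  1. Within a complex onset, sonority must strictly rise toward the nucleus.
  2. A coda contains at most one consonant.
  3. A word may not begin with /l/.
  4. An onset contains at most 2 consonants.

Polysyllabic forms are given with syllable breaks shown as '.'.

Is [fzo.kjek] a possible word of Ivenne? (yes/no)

no

[fzo.kjek] — violates constraint 1: syllable 1 onset /fz/: /f/ (fricative, 2) → /z/ (fricative, 2) does not rise → ill-formed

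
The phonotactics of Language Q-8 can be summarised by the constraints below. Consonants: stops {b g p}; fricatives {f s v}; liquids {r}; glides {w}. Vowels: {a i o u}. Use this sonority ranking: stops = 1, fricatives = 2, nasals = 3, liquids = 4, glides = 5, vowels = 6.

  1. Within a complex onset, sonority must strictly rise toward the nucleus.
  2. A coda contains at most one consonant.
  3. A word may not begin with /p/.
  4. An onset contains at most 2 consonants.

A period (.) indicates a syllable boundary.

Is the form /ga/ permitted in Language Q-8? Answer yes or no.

/ga/ — σ1 onset /g/, coda /∅/ ok → permitted

yes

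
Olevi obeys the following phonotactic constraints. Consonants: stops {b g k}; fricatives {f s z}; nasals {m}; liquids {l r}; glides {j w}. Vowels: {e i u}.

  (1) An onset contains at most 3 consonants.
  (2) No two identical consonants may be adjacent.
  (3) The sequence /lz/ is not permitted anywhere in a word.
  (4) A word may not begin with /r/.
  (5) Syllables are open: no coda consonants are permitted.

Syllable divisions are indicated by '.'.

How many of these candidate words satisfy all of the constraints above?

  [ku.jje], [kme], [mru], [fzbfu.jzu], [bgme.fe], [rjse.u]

3

[ku.jje] — violates constraint 2: adjacent identical consonants /jj/ → phonotactically illegal
[kme] — σ1 onset /km/ (2C), coda /∅/ ok → phonotactically legal
[mru] — σ1 onset /mr/ (2C), coda /∅/ ok → phonotactically legal
[fzbfu.jzu] — violates constraint 1: syllable 1 onset /fzbf/ has 4 consonants (> 3) → phonotactically illegal
[bgme.fe] — σ1 onset /bgm/ (3C), coda /∅/ ok; σ2 onset /f/, coda /∅/ ok → phonotactically legal
[rjse.u] — violates constraint 4: word begins with /r/ → phonotactically illegal
Phonotactically legal: [kme], [mru], [bgme.fe] → 3.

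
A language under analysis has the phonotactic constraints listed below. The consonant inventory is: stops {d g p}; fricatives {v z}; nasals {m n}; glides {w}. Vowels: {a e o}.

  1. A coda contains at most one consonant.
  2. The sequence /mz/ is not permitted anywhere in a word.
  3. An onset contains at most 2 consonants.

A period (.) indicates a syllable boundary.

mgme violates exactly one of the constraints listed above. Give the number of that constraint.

mgme: syllable 1 onset /mgm/ has 3 consonants (> 2).
This is a violation of constraint 3: "An onset contains at most 2 consonants."
The remaining constraints (1, 2) are satisfied.

3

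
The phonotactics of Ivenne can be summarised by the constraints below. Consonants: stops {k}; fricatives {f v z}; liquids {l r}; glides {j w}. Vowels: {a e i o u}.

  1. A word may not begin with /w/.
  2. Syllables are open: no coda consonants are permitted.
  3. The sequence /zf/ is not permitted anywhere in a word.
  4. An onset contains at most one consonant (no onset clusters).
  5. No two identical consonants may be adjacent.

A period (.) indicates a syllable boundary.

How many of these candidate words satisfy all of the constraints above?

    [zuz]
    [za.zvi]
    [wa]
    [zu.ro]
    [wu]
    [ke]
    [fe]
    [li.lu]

[zuz] — violates constraint 2: syllable 1 coda /z/ has 1 consonant (> 0) → ill-formed
[za.zvi] — violates constraint 4: syllable 2 onset /zv/ has 2 consonants (> 1) → ill-formed
[wa] — violates constraint 1: word begins with /w/ → ill-formed
[zu.ro] — σ1 onset /z/, coda /∅/ ok; σ2 onset /r/, coda /∅/ ok → well-formed
[wu] — violates constraint 1: word begins with /w/ → ill-formed
[ke] — σ1 onset /k/, coda /∅/ ok → well-formed
[fe] — σ1 onset /f/, coda /∅/ ok → well-formed
[li.lu] — σ1 onset /l/, coda /∅/ ok; σ2 onset /l/, coda /∅/ ok → well-formed
Well-formed: [zu.ro], [ke], [fe], [li.lu] → 4.

4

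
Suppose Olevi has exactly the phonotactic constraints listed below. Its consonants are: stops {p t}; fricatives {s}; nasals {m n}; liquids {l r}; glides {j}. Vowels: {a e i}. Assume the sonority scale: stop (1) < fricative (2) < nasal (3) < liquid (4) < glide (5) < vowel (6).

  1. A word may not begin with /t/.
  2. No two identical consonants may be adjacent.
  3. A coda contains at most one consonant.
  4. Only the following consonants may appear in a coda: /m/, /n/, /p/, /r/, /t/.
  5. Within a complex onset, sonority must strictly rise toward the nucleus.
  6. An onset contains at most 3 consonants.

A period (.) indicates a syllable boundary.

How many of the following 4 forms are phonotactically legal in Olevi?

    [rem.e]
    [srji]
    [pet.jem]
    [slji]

[rem.e] — σ1 onset /r/, coda /m/ ok; σ2 onset /∅/, coda /∅/ ok → phonotactically legal
[srji] — σ1 onset /srj/ (2→4→5 rises), coda /∅/ ok → phonotactically legal
[pet.jem] — σ1 onset /p/, coda /t/ ok; σ2 onset /j/, coda /m/ ok → phonotactically legal
[slji] — σ1 onset /slj/ (2→4→5 rises), coda /∅/ ok → phonotactically legal
Phonotactically legal: [rem.e], [srji], [pet.jem], [slji] → 4.

4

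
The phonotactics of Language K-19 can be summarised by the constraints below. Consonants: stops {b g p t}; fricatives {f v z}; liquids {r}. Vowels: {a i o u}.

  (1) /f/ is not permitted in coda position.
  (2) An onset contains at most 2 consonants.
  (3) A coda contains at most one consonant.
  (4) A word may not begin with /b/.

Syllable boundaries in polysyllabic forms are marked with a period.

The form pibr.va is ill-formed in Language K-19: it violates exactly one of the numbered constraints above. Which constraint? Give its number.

pibr.va: syllable 1 coda /br/ has 2 consonants (> 1).
This is a violation of constraint 3: "A coda contains at most one consonant."
The remaining constraints (1, 2, 4) are satisfied.

3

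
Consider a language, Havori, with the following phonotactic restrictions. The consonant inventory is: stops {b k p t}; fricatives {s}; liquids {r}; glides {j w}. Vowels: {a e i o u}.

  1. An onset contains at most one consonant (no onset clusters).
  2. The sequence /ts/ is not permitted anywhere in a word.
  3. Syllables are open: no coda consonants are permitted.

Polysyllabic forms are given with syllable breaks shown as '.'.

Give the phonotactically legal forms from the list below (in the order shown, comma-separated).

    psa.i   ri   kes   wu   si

ri, wu, si

psa.i — violates constraint 1: syllable 1 onset /ps/ has 2 consonants (> 1) → phonotactically illegal
ri — σ1 onset /r/, coda /∅/ ok → phonotactically legal
kes — violates constraint 3: syllable 1 coda /s/ has 1 consonant (> 0) → phonotactically illegal
wu — σ1 onset /w/, coda /∅/ ok → phonotactically legal
si — σ1 onset /s/, coda /∅/ ok → phonotactically legal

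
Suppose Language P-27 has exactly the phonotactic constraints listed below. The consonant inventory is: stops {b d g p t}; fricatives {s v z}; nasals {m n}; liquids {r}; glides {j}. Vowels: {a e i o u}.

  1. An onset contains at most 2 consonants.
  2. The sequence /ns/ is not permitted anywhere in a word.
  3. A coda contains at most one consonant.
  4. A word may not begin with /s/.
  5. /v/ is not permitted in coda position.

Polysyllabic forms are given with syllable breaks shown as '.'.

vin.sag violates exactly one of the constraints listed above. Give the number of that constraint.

vin.sag: contains banned sequence /ns/.
This is a violation of constraint 2: "The sequence /ns/ is not permitted anywhere in a word."
The remaining constraints (1, 3, 4, 5) are satisfied.

2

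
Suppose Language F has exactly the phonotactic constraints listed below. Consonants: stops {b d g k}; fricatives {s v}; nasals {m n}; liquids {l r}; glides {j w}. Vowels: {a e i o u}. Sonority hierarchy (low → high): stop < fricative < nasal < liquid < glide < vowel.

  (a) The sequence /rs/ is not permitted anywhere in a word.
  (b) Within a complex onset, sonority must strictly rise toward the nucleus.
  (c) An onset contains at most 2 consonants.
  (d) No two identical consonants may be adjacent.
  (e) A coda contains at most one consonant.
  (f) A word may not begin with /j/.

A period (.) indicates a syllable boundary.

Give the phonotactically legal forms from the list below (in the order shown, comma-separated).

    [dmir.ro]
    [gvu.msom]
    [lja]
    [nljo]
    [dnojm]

[dmir.ro] — violates constraint (d): adjacent identical consonants /rr/ → phonotactically illegal
[gvu.msom] — violates constraint (b): syllable 2 onset /ms/: /m/ (nasal, 3) → /s/ (fricative, 2) does not rise → phonotactically illegal
[lja] — σ1 onset /lj/ (4→5 rises), coda /∅/ ok → phonotactically legal
[nljo] — violates constraint (c): syllable 1 onset /nlj/ has 3 consonants (> 2) → phonotactically illegal
[dnojm] — violates constraint (e): syllable 1 coda /jm/ has 2 consonants (> 1) → phonotactically illegal

[lja]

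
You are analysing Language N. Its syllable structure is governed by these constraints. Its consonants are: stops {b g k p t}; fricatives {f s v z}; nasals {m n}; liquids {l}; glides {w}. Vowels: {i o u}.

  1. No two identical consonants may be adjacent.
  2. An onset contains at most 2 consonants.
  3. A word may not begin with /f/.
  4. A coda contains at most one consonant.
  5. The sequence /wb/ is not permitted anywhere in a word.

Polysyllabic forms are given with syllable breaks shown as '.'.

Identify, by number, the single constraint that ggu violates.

1

ggu: adjacent identical consonants /gg/.
This is a violation of constraint 1: "No two identical consonants may be adjacent."
The remaining constraints (2, 3, 4, 5) are satisfied.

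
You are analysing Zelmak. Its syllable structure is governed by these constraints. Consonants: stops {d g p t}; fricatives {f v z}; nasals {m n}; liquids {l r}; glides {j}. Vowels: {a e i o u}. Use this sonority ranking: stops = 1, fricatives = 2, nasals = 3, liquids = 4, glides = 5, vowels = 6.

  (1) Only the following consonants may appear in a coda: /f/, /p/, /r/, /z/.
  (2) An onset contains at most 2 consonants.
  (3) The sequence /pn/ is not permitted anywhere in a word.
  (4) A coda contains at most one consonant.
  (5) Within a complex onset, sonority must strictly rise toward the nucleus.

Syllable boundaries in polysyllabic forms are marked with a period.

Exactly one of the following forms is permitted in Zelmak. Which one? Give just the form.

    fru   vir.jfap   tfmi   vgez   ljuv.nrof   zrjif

fru

fru — σ1 onset /fr/ (2→4 rises), coda /∅/ ok → permitted
vir.jfap — violates constraint 5: syllable 2 onset /jf/: /j/ (glide, 5) → /f/ (fricative, 2) does not rise → not permitted
tfmi — violates constraint 2: syllable 1 onset /tfm/ has 3 consonants (> 2) → not permitted
vgez — violates constraint 5: syllable 1 onset /vg/: /v/ (fricative, 2) → /g/ (stop, 1) does not rise → not permitted
ljuv.nrof — violates constraint 1: syllable 1 coda contains /v/, which is not a licensed coda consonant → not permitted
zrjif — violates constraint 2: syllable 1 onset /zrj/ has 3 consonants (> 2) → not permitted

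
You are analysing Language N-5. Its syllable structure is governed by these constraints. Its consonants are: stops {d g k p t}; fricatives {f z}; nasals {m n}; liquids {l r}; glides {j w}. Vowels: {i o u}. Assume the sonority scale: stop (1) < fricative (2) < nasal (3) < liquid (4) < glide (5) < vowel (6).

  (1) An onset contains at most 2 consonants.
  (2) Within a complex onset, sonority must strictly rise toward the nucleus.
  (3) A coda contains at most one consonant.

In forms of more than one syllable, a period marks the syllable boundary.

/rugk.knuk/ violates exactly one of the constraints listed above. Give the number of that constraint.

/rugk.knuk/: syllable 1 coda /gk/ has 2 consonants (> 1).
This is a violation of constraint 3: "A coda contains at most one consonant."
The remaining constraints (1, 2) are satisfied.

3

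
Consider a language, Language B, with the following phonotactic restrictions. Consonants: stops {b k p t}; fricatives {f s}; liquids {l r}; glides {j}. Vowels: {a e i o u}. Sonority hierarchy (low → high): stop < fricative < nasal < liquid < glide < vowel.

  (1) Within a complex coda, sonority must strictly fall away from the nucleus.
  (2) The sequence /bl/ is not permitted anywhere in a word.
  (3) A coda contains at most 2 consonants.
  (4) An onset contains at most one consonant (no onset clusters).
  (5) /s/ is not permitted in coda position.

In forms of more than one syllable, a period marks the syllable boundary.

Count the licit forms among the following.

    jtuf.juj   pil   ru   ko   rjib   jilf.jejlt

3

jtuf.juj — violates constraint 4: syllable 1 onset /jt/ has 2 consonants (> 1) → illicit
pil — σ1 onset /p/, coda /l/ ok → licit
ru — σ1 onset /r/, coda /∅/ ok → licit
ko — σ1 onset /k/, coda /∅/ ok → licit
rjib — violates constraint 4: syllable 1 onset /rj/ has 2 consonants (> 1) → illicit
jilf.jejlt — violates constraint 3: syllable 2 coda /jlt/ has 3 consonants (> 2) → illicit
Licit: pil, ru, ko → 3.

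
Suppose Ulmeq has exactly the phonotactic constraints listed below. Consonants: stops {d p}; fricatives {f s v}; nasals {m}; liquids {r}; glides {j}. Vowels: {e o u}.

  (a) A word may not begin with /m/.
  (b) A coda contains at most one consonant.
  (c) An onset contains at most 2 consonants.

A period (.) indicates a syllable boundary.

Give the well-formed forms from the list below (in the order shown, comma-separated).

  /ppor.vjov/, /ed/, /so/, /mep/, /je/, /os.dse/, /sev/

/ppor.vjov/ — σ1 onset /pp/ (2C), coda /r/ ok; σ2 onset /vj/ (2C), coda /v/ ok → well-formed
/ed/ — σ1 onset /∅/, coda /d/ ok → well-formed
/so/ — σ1 onset /s/, coda /∅/ ok → well-formed
/mep/ — violates constraint (a): word begins with /m/ → ill-formed
/je/ — σ1 onset /j/, coda /∅/ ok → well-formed
/os.dse/ — σ1 onset /∅/, coda /s/ ok; σ2 onset /ds/ (2C), coda /∅/ ok → well-formed
/sev/ — σ1 onset /s/, coda /v/ ok → well-formed

/ppor.vjov/, /ed/, /so/, /je/, /os.dse/, /sev/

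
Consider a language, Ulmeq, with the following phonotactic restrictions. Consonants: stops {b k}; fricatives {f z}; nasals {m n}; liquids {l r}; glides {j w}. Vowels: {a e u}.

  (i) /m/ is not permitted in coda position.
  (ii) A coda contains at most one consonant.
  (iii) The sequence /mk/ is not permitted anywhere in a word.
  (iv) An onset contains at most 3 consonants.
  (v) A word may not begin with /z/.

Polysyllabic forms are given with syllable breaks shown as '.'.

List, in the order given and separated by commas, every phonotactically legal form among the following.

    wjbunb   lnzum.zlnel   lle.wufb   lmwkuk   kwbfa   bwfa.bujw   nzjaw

nzjaw

wjbunb — violates constraint (ii): syllable 1 coda /nb/ has 2 consonants (> 1) → phonotactically illegal
lnzum.zlnel — violates constraint (i): syllable 1 coda contains /m/ → phonotactically illegal
lle.wufb — violates constraint (ii): syllable 2 coda /fb/ has 2 consonants (> 1) → phonotactically illegal
lmwkuk — violates constraint (iv): syllable 1 onset /lmwk/ has 4 consonants (> 3) → phonotactically illegal
kwbfa — violates constraint (iv): syllable 1 onset /kwbf/ has 4 consonants (> 3) → phonotactically illegal
bwfa.bujw — violates constraint (ii): syllable 2 coda /jw/ has 2 consonants (> 1) → phonotactically illegal
nzjaw — σ1 onset /nzj/ (3C), coda /w/ ok → phonotactically legal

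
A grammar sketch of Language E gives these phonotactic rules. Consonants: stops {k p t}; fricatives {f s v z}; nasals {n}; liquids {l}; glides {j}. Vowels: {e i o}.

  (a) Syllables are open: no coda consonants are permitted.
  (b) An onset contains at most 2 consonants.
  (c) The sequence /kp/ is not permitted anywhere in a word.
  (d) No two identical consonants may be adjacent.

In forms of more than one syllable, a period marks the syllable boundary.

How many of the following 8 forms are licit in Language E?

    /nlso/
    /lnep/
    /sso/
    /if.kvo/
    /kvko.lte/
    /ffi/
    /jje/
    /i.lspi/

/nlso/ — violates constraint (b): syllable 1 onset /nls/ has 3 consonants (> 2) → illicit
/lnep/ — violates constraint (a): syllable 1 coda /p/ has 1 consonant (> 0) → illicit
/sso/ — violates constraint (d): adjacent identical consonants /ss/ → illicit
/if.kvo/ — violates constraint (a): syllable 1 coda /f/ has 1 consonant (> 0) → illicit
/kvko.lte/ — violates constraint (b): syllable 1 onset /kvk/ has 3 consonants (> 2) → illicit
/ffi/ — violates constraint (d): adjacent identical consonants /ff/ → illicit
/jje/ — violates constraint (d): adjacent identical consonants /jj/ → illicit
/i.lspi/ — violates constraint (b): syllable 2 onset /lsp/ has 3 consonants (> 2) → illicit
No form is licit → 0.

0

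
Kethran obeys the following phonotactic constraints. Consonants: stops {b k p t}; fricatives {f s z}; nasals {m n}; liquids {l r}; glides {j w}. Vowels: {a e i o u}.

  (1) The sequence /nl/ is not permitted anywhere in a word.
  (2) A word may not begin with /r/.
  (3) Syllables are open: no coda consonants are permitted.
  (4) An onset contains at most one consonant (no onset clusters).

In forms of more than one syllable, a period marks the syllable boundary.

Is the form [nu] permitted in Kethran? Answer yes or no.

yes

[nu] — σ1 onset /n/, coda /∅/ ok → permitted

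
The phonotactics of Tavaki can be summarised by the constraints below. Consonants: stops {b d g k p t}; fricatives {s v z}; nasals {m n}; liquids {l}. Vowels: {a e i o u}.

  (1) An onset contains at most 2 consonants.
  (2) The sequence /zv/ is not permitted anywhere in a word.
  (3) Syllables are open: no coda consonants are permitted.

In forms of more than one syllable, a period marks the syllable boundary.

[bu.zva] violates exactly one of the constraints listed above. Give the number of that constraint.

[bu.zva]: contains banned sequence /zv/.
This is a violation of constraint 2: "The sequence /zv/ is not permitted anywhere in a word."
The remaining constraints (1, 3) are satisfied.

2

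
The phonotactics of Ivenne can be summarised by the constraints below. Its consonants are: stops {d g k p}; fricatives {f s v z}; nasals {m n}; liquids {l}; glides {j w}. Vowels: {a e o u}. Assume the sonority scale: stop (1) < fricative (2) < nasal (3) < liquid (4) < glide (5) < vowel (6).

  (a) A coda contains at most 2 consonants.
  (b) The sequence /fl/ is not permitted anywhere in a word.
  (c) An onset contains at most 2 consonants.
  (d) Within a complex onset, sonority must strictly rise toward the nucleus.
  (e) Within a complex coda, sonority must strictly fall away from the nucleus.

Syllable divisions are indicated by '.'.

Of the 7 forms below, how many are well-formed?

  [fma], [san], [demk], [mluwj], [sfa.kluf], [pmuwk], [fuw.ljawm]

5

[fma] — σ1 onset /fm/ (2→3 rises), coda /∅/ ok → well-formed
[san] — σ1 onset /s/, coda /n/ ok → well-formed
[demk] — σ1 onset /d/, coda /mk/ (3→1 falls) ok → well-formed
[mluwj] — violates constraint (e): syllable 1 coda /wj/: /w/ (glide, 5) → /j/ (glide, 5) does not fall → ill-formed
[sfa.kluf] — violates constraint (d): syllable 1 onset /sf/: /s/ (fricative, 2) → /f/ (fricative, 2) does not rise → ill-formed
[pmuwk] — σ1 onset /pm/ (1→3 rises), coda /wk/ (5→1 falls) ok → well-formed
[fuw.ljawm] — σ1 onset /f/, coda /w/ ok; σ2 onset /lj/ (4→5 rises), coda /wm/ (5→3 falls) ok → well-formed
Well-formed: [fma], [san], [demk], [pmuwk], [fuw.ljawm] → 5.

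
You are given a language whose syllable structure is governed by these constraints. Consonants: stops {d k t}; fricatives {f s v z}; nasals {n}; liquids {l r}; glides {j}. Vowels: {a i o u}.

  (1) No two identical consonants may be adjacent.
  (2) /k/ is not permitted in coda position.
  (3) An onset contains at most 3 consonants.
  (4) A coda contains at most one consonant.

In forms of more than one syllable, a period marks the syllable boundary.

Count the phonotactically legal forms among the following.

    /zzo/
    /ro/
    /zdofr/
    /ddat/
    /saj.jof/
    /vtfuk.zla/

/zzo/ — violates constraint 1: adjacent identical consonants /zz/ → phonotactically illegal
/ro/ — σ1 onset /r/, coda /∅/ ok → phonotactically legal
/zdofr/ — violates constraint 4: syllable 1 coda /fr/ has 2 consonants (> 1) → phonotactically illegal
/ddat/ — violates constraint 1: adjacent identical consonants /dd/ → phonotactically illegal
/saj.jof/ — violates constraint 1: adjacent identical consonants /jj/ → phonotactically illegal
/vtfuk.zla/ — violates constraint 2: syllable 1 coda contains /k/ → phonotactically illegal
Phonotactically legal: /ro/ → 1.

1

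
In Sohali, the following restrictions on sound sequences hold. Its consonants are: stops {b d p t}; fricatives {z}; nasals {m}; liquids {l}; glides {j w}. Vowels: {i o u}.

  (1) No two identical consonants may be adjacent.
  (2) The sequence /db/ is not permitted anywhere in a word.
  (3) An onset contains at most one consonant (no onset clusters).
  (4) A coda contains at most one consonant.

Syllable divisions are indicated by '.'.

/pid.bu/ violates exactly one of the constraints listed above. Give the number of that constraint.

2

/pid.bu/: contains banned sequence /db/.
This is a violation of constraint 2: "The sequence /db/ is not permitted anywhere in a word."
The remaining constraints (1, 3, 4) are satisfied.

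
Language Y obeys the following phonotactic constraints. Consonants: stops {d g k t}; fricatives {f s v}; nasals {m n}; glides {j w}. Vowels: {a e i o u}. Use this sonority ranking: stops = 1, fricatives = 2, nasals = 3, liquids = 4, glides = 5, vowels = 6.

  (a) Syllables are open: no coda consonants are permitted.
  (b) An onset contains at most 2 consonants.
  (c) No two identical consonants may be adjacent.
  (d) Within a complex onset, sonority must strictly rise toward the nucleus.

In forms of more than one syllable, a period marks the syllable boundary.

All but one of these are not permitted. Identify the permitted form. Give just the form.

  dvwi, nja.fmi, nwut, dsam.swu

dvwi — violates constraint (b): syllable 1 onset /dvw/ has 3 consonants (> 2) → not permitted
nja.fmi — σ1 onset /nj/ (3→5 rises), coda /∅/ ok; σ2 onset /fm/ (2→3 rises), coda /∅/ ok → permitted
nwut — violates constraint (a): syllable 1 coda /t/ has 1 consonant (> 0) → not permitted
dsam.swu — violates constraint (a): syllable 1 coda /m/ has 1 consonant (> 0) → not permitted

nja.fmi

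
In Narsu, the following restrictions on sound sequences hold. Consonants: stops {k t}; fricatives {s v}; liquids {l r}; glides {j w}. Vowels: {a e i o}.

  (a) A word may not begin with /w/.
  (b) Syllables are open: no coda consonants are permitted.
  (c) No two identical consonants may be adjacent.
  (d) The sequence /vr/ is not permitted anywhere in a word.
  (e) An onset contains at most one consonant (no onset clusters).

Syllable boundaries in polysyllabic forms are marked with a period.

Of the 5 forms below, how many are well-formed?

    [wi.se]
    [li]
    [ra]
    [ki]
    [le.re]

4

[wi.se] — violates constraint (a): word begins with /w/ → ill-formed
[li] — σ1 onset /l/, coda /∅/ ok → well-formed
[ra] — σ1 onset /r/, coda /∅/ ok → well-formed
[ki] — σ1 onset /k/, coda /∅/ ok → well-formed
[le.re] — σ1 onset /l/, coda /∅/ ok; σ2 onset /r/, coda /∅/ ok → well-formed
Well-formed: [li], [ra], [ki], [le.re] → 4.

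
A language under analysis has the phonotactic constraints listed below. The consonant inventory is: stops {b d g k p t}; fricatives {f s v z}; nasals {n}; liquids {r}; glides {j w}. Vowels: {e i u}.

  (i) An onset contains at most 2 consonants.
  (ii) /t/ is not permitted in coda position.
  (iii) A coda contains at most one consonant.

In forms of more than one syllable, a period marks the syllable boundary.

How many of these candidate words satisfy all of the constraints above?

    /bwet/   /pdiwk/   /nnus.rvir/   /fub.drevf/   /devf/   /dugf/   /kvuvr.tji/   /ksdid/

/bwet/ — violates constraint (ii): syllable 1 coda contains /t/ → illicit
/pdiwk/ — violates constraint (iii): syllable 1 coda /wk/ has 2 consonants (> 1) → illicit
/nnus.rvir/ — σ1 onset /nn/ (2C), coda /s/ ok; σ2 onset /rv/ (2C), coda /r/ ok → licit
/fub.drevf/ — violates constraint (iii): syllable 2 coda /vf/ has 2 consonants (> 1) → illicit
/devf/ — violates constraint (iii): syllable 1 coda /vf/ has 2 consonants (> 1) → illicit
/dugf/ — violates constraint (iii): syllable 1 coda /gf/ has 2 consonants (> 1) → illicit
/kvuvr.tji/ — violates constraint (iii): syllable 1 coda /vr/ has 2 consonants (> 1) → illicit
/ksdid/ — violates constraint (i): syllable 1 onset /ksd/ has 3 consonants (> 2) → illicit
Licit: /nnus.rvir/ → 1.

1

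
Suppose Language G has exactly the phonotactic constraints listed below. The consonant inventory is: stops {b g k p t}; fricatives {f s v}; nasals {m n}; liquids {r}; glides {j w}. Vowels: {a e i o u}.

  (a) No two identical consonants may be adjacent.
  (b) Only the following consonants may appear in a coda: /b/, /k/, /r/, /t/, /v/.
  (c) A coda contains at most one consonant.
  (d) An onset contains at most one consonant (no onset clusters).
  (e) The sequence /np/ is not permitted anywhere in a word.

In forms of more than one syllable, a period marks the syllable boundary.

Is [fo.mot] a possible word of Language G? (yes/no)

yes

[fo.mot] — σ1 onset /f/, coda /∅/ ok; σ2 onset /m/, coda /t/ ok → phonotactically legal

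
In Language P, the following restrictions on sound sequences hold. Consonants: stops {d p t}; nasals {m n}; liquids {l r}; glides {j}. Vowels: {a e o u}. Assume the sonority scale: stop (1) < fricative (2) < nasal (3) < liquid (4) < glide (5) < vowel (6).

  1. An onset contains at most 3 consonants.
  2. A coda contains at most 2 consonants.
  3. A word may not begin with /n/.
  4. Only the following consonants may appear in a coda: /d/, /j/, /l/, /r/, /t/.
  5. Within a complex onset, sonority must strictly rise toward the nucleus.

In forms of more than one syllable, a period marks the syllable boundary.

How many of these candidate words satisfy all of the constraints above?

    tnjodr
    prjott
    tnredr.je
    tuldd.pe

3

tnjodr — σ1 onset /tnj/ (1→3→5 rises), coda /dr/ (2C) ok → well-formed
prjott — σ1 onset /prj/ (1→4→5 rises), coda /tt/ (2C) ok → well-formed
tnredr.je — σ1 onset /tnr/ (1→3→4 rises), coda /dr/ (2C) ok; σ2 onset /j/, coda /∅/ ok → well-formed
tuldd.pe — violates constraint 2: syllable 1 coda /ldd/ has 3 consonants (> 2) → ill-formed
Well-formed: tnjodr, prjott, tnredr.je → 3.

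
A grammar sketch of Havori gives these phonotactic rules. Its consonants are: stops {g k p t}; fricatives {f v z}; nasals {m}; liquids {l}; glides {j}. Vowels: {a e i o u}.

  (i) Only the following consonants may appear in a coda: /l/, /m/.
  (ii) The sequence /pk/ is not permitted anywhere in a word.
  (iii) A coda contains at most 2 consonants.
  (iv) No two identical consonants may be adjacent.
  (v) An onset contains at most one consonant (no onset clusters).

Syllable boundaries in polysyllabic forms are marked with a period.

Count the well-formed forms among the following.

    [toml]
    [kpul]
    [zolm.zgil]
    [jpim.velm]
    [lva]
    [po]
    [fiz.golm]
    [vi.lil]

[toml] — σ1 onset /t/, coda /ml/ (2C) ok → well-formed
[kpul] — violates constraint (v): syllable 1 onset /kp/ has 2 consonants (> 1) → ill-formed
[zolm.zgil] — violates constraint (v): syllable 2 onset /zg/ has 2 consonants (> 1) → ill-formed
[jpim.velm] — violates constraint (v): syllable 1 onset /jp/ has 2 consonants (> 1) → ill-formed
[lva] — violates constraint (v): syllable 1 onset /lv/ has 2 consonants (> 1) → ill-formed
[po] — σ1 onset /p/, coda /∅/ ok → well-formed
[fiz.golm] — violates constraint (i): syllable 1 coda contains /z/, which is not a licensed coda consonant → ill-formed
[vi.lil] — σ1 onset /v/, coda /∅/ ok; σ2 onset /l/, coda /l/ ok → well-formed
Well-formed: [toml], [po], [vi.lil] → 3.

3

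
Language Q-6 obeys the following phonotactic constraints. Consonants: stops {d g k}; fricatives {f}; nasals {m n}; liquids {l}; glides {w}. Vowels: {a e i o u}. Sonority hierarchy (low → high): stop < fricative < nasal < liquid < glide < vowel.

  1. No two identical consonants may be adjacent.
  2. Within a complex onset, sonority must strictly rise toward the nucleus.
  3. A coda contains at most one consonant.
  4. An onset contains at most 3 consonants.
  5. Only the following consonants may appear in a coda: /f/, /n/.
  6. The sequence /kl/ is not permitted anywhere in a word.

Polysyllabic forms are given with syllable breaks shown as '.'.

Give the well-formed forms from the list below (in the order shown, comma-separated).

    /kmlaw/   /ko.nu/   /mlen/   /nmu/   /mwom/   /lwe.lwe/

/ko.nu/, /mlen/, /lwe.lwe/

/kmlaw/ — violates constraint 5: syllable 1 coda contains /w/, which is not a licensed coda consonant → ill-formed
/ko.nu/ — σ1 onset /k/, coda /∅/ ok; σ2 onset /n/, coda /∅/ ok → well-formed
/mlen/ — σ1 onset /ml/ (3→4 rises), coda /n/ ok → well-formed
/nmu/ — violates constraint 2: syllable 1 onset /nm/: /n/ (nasal, 3) → /m/ (nasal, 3) does not rise → ill-formed
/mwom/ — violates constraint 5: syllable 1 coda contains /m/, which is not a licensed coda consonant → ill-formed
/lwe.lwe/ — σ1 onset /lw/ (4→5 rises), coda /∅/ ok; σ2 onset /lw/ (4→5 rises), coda /∅/ ok → well-formed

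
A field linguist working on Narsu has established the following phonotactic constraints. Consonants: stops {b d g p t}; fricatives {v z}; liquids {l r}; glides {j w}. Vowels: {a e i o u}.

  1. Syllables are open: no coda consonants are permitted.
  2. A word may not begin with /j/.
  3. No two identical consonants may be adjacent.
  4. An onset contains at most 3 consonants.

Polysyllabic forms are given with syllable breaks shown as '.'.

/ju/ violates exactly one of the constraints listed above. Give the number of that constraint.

/ju/: word begins with /j/.
This is a violation of constraint 2: "A word may not begin with /j/."
The remaining constraints (1, 3, 4) are satisfied.

2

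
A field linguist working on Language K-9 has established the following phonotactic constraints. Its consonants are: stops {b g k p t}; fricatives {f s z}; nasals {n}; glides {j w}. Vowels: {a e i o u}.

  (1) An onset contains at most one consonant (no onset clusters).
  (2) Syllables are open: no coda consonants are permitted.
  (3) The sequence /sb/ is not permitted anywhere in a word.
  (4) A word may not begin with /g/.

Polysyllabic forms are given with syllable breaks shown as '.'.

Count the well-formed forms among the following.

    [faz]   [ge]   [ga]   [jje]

[faz] — violates constraint 2: syllable 1 coda /z/ has 1 consonant (> 0) → ill-formed
[ge] — violates constraint 4: word begins with /g/ → ill-formed
[ga] — violates constraint 4: word begins with /g/ → ill-formed
[jje] — violates constraint 1: syllable 1 onset /jj/ has 2 consonants (> 1) → ill-formed
No form is well-formed → 0.

0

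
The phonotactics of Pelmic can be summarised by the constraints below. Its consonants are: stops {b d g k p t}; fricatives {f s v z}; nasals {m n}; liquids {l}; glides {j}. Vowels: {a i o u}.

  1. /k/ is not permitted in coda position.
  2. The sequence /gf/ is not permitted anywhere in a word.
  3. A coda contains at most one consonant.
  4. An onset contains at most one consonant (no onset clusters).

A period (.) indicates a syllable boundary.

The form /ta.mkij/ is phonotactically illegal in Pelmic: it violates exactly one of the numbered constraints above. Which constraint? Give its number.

4

/ta.mkij/: syllable 2 onset /mk/ has 2 consonants (> 1).
This is a violation of constraint 4: "An onset contains at most one consonant (no onset clusters)."
The remaining constraints (1, 2, 3) are satisfied.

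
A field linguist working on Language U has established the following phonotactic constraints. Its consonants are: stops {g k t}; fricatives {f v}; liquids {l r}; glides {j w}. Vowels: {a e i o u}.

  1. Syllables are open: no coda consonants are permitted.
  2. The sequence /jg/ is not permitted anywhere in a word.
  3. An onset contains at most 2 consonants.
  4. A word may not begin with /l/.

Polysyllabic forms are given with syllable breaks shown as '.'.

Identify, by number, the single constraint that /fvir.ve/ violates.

1

/fvir.ve/: syllable 1 coda /r/ has 1 consonant (> 0).
This is a violation of constraint 1: "Syllables are open: no coda consonants are permitted."
The remaining constraints (2, 3, 4) are satisfied.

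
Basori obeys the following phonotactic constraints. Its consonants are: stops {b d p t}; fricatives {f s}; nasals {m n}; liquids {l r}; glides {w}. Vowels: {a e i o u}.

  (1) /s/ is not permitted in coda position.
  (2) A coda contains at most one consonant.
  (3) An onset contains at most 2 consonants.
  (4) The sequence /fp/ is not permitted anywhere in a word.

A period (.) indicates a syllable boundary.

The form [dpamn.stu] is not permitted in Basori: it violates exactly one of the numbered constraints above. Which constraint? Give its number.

2

[dpamn.stu]: syllable 1 coda /mn/ has 2 consonants (> 1).
This is a violation of constraint 2: "A coda contains at most one consonant."
The remaining constraints (1, 3, 4) are satisfied.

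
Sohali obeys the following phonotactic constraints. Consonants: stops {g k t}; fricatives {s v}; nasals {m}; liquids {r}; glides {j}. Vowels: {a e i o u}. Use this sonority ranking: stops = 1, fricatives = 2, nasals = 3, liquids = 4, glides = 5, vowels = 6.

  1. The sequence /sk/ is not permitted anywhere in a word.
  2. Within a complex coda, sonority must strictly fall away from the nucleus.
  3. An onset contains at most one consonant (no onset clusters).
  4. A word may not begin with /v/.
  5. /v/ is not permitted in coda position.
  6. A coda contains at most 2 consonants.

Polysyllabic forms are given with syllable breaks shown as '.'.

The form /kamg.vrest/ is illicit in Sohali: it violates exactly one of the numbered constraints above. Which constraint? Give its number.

3

/kamg.vrest/: syllable 2 onset /vr/ has 2 consonants (> 1).
This is a violation of constraint 3: "An onset contains at most one consonant (no onset clusters)."
The remaining constraints (1, 2, 4, 5, 6) are satisfied.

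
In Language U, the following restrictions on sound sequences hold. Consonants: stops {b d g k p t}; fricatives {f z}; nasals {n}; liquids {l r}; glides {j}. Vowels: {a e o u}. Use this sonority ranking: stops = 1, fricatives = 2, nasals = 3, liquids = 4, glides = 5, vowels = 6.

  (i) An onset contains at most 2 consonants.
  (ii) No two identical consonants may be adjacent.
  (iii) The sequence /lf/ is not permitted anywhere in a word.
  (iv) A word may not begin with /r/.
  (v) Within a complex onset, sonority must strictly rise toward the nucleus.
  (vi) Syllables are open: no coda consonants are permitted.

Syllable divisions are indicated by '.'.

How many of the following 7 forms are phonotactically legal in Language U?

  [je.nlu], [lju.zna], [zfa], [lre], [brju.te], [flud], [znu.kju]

3

[je.nlu] — σ1 onset /j/, coda /∅/ ok; σ2 onset /nl/ (3→4 rises), coda /∅/ ok → phonotactically legal
[lju.zna] — σ1 onset /lj/ (4→5 rises), coda /∅/ ok; σ2 onset /zn/ (2→3 rises), coda /∅/ ok → phonotactically legal
[zfa] — violates constraint (v): syllable 1 onset /zf/: /z/ (fricative, 2) → /f/ (fricative, 2) does not rise → phonotactically illegal
[lre] — violates constraint (v): syllable 1 onset /lr/: /l/ (liquid, 4) → /r/ (liquid, 4) does not rise → phonotactically illegal
[brju.te] — violates constraint (i): syllable 1 onset /brj/ has 3 consonants (> 2) → phonotactically illegal
[flud] — violates constraint (vi): syllable 1 coda /d/ has 1 consonant (> 0) → phonotactically illegal
[znu.kju] — σ1 onset /zn/ (2→3 rises), coda /∅/ ok; σ2 onset /kj/ (1→5 rises), coda /∅/ ok → phonotactically legal
Phonotactically legal: [je.nlu], [lju.zna], [znu.kju] → 3.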